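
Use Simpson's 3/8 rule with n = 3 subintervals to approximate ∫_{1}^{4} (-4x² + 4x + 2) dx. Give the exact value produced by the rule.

-48

h = (4 − 1)/3 = 1.
Nodes x₀,…,x₃ = 1, 2, 3, 4.
f(x) = -4x² + 4x + 2: f₀=2, f₁=-6, f₂=-22, f₃=-46.
(3h/8)·[f₀ + 3f₁ + 3f₂ + f₃] = 0.375·(-128) = -48.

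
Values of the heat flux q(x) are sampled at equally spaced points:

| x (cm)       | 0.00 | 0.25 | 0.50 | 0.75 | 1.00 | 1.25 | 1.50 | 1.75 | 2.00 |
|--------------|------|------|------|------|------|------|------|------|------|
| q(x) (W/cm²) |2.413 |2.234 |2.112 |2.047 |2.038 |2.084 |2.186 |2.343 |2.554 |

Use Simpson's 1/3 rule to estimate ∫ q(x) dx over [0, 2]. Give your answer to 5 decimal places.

4.37258

h = 0.25, n = 8.
(h/3)·[y₀ + 4y₁ + 2y₂ + 4y₃ + 2y₄ + 4y₅ + 2y₆ + 4y₇ + y₈] = 0.083333·(52.471) = 4.37258.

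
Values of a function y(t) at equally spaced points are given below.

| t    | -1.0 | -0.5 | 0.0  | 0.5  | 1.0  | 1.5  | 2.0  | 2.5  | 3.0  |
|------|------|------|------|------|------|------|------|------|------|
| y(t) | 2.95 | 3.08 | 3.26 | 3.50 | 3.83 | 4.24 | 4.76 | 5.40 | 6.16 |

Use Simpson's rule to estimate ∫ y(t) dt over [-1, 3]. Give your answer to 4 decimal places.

h = 0.5, n = 8.
(h/3)·[y₀ + 4y₁ + 2y₂ + 4y₃ + 2y₄ + 4y₅ + 2y₆ + 4y₇ + y₈] = 0.166667·(97.69) = 16.2817.

16.2817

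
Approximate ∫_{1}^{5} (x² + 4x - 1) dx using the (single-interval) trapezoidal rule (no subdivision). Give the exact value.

T = (b−a)/2 · [f(1) + f(5)] = 2·[4 + 44] = 96.

96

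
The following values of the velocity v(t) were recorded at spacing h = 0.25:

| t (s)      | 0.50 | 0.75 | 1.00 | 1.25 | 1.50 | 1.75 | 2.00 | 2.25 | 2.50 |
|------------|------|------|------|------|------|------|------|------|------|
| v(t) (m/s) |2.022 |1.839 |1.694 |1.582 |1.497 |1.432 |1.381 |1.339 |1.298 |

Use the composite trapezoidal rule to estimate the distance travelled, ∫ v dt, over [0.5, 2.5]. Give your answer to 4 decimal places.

h = 0.25, n = 8.
(h/2)·[y₀ + 2y₁ + 2y₂ + 2y₃ + 2y₄ + 2y₅ + 2y₆ + 2y₇ + y₈] = 0.125·(24.848) = 3.1060.

3.1060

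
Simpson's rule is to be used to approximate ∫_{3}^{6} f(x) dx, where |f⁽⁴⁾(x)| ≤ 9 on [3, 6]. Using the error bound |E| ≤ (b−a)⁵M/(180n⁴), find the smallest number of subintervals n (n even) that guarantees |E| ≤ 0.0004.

14

Need 2187/(180n⁴) ≤ 0.0004.
n⁴ ≥ 2187/(180·0.0004) = 30375 ⇒ n ≥ 13.2017, so the smallest even n is 14. (n must be even for Simpson's rule.)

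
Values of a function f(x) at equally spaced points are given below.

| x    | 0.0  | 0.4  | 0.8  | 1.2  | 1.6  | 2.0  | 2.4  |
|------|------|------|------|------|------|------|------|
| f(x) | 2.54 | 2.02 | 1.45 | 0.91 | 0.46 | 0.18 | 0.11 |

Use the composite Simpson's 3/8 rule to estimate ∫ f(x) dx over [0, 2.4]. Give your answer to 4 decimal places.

2.5200

h = 0.4, n = 6.
(3h/8)·[y₀ + 3y₁ + 3y₂ + 2y₃ + 3y₄ + 3y₅ + y₆] = 0.15·(16.80) = 2.5200.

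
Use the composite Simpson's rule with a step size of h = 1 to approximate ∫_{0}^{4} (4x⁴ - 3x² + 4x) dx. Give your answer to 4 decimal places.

789.3333

h = (4 − 0)/4 = 1.
Nodes x₀,…,x₄ = 0, 1, 2, 3, 4.
f(x) = 4x⁴ - 3x² + 4x: f₀=0, f₁=5, f₂=60, f₃=309, f₄=992.
(h/3)·[f₀ + 4f₁ + 2f₂ + 4f₃ + f₄] = 0.333333·(2368) = 789.3333.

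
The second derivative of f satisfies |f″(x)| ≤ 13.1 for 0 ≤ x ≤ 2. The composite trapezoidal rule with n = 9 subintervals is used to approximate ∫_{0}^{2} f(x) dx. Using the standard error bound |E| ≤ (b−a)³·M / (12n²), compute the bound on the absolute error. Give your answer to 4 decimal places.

0.1078

|E| ≤ (2)³·13.1 / (12·9²) = 104.8/972 = 0.1078.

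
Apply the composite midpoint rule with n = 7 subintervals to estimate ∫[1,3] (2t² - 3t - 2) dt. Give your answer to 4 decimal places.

h = (3 − 1)/7 = 0.285714.
Midpoints m₁,…,m₇ = 1.142857, 1.428571, 1.714286, 2, 2.285714, 2.571429, 2.857143.
f(m₁)=-2.816327, f(m₂)=-2.204082, f(m₃)=-1.265306, f(m₄)=0, f(m₅)=1.591837, f(m₆)=3.510204, f(m₇)=5.755102.
h·[f(m₁) + f(m₂) + f(m₃) + f(m₄) + f(m₅) + f(m₆) + f(m₇)] = 0.285714·(4.571429) = 1.3061.

1.3061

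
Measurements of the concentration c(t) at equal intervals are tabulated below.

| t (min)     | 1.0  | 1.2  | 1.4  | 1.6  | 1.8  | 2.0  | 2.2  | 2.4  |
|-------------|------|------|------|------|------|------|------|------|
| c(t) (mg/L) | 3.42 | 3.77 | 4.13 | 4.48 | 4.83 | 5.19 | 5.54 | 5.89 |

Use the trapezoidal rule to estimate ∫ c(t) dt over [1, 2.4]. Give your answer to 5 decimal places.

6.51900

h = 0.2, n = 7.
(h/2)·[y₀ + 2y₁ + 2y₂ + 2y₃ + 2y₄ + 2y₅ + 2y₆ + y₇] = 0.1·(65.19) = 6.51900.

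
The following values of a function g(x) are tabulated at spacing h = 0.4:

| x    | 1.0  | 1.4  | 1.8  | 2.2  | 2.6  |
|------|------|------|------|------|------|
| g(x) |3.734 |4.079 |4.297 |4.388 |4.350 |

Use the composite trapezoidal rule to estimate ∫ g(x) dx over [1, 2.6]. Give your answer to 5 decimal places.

h = 0.4, n = 4.
(h/2)·[y₀ + 2y₁ + 2y₂ + 2y₃ + y₄] = 0.2·(33.612) = 6.72240.

6.72240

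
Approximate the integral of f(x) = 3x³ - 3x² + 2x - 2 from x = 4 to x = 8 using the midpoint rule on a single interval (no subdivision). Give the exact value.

M = (b−a)·f(6) = 4·(550) = 2200.

2200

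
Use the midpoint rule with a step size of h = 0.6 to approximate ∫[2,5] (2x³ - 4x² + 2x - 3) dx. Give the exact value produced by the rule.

h = (5 − 2)/5 = 0.6.
Midpoints m₁,…,m₅ = 2.3, 2.9, 3.5, 4.1, 4.7.
f(m₁)=4.774, f(m₂)=17.938, f(m₃)=40.75, f(m₄)=75.802, f(m₅)=125.686.
h·[f(m₁) + f(m₂) + f(m₃) + f(m₄) + f(m₅)] = 0.6·(264.95) = 158.97.

158.97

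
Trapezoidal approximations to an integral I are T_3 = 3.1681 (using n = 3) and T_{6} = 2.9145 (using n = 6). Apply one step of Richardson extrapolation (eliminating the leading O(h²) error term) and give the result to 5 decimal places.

R = (4·T_{6} − T_3) / 3 = (4·2.9145 − 3.1681)/3 = (8.4899)/3 = 2.82997.

2.82997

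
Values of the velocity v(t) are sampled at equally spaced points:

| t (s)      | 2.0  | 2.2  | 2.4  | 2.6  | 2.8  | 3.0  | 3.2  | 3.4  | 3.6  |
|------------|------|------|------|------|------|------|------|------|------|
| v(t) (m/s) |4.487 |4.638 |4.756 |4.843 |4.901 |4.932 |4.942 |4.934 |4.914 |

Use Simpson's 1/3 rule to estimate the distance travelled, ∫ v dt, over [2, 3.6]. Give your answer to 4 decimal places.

h = 0.2, n = 8.
(h/3)·[y₀ + 4y₁ + 2y₂ + 4y₃ + 2y₄ + 4y₅ + 2y₆ + 4y₇ + y₈] = 0.066667·(115.987) = 7.7325.

7.7325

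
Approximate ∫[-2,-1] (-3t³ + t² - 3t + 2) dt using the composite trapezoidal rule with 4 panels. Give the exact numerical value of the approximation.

h = (-1 − (-2))/4 = 0.25.
Nodes t₀,…,t₄ = -2, -1.75, -1.5, -1.25, -1.
f(t) = -3t³ + t² - 3t + 2: f₀=36, f₁=26.390625, f₂=18.875, f₃=13.171875, f₄=9.
(h/2)·[f₀ + 2f₁ + 2f₂ + 2f₃ + f₄] = 0.125·(161.875) = 20.234375.

20.234375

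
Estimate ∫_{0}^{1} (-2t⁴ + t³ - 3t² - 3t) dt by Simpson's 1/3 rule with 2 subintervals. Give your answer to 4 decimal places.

-2.6667

h = (1 − 0)/2 = 0.5.
Nodes t₀,…,t₂ = 0, 0.5, 1.
f(t) = -2t⁴ + t³ - 3t² - 3t: f₀=0, f₁=-2.25, f₂=-7.
(h/3)·[f₀ + 4f₁ + f₂] = 0.166667·(-16) = -2.6667.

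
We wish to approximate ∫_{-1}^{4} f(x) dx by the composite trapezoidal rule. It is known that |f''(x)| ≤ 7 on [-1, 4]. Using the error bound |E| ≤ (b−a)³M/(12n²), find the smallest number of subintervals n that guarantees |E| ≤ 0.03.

Need 875/(12n²) ≤ 0.03.
n² ≥ 875/(12·0.03) = 2430.56 ⇒ n ≥ 49.3007, so the smallest n is 50.

50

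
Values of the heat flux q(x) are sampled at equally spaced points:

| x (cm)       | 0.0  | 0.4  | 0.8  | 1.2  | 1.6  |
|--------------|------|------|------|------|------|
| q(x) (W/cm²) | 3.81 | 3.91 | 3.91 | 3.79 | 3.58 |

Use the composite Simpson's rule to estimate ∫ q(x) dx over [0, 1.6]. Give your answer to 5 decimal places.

h = 0.4, n = 4.
(h/3)·[y₀ + 4y₁ + 2y₂ + 4y₃ + y₄] = 0.133333·(46.01) = 6.13467.

6.13467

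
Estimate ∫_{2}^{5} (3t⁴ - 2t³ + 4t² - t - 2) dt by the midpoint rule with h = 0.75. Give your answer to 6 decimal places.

h = (5 − 2)/4 = 0.75.
Midpoints m₁,…,m₄ = 2.375, 3.125, 3.875, 4.625.
f(m₁)=86.844482421875, f(m₂)=259.004638671875, f(m₃)=614.223388671875, f(m₄)=1253.750732421875.
h·[f(m₁) + f(m₂) + f(m₃) + f(m₄)] = 0.75·(2213.8232421875) = 1660.367432.

1660.367432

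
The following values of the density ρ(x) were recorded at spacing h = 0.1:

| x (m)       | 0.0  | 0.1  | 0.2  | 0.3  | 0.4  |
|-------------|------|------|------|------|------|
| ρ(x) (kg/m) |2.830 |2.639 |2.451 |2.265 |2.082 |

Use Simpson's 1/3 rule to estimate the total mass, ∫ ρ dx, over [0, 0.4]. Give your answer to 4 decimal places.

h = 0.1, n = 4.
(h/3)·[y₀ + 4y₁ + 2y₂ + 4y₃ + y₄] = 0.033333·(29.430) = 0.9810.

0.9810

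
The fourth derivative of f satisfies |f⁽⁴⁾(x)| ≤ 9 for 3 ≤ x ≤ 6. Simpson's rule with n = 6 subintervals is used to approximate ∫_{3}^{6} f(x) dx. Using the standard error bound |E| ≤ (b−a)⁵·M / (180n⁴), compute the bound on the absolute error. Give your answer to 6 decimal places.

0.009375

|E| ≤ (3)⁵·9 / (180·6⁴) = 2187/233280 = 0.009375.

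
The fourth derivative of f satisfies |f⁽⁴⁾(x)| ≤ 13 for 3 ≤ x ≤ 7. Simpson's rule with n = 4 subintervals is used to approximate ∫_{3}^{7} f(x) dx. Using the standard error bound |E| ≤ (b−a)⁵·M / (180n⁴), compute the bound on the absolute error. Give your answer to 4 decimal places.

|E| ≤ (4)⁵·13 / (180·4⁴) = 13312/46080 = 0.2889.

0.2889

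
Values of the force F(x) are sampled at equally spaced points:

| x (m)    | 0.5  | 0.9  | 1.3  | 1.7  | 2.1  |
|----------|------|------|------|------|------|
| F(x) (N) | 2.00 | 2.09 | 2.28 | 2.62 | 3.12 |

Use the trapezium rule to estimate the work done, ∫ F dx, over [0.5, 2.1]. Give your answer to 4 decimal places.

3.8200

h = 0.4, n = 4.
(h/2)·[y₀ + 2y₁ + 2y₂ + 2y₃ + y₄] = 0.2·(19.10) = 3.8200.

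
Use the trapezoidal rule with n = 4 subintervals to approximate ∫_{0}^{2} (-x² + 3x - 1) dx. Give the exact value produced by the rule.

h = (2 − 0)/4 = 0.5.
Nodes x₀,…,x₄ = 0, 0.5, 1, 1.5, 2.
f(x) = -x² + 3x - 1: f₀=-1, f₁=0.25, f₂=1, f₃=1.25, f₄=1.
(h/2)·[f₀ + 2f₁ + 2f₂ + 2f₃ + f₄] = 0.25·(5) = 1.25.

1.25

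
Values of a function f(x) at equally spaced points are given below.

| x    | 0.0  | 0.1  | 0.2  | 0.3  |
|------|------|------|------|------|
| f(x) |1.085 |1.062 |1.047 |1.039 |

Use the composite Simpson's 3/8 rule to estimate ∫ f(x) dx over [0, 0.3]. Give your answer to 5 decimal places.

h = 0.1, n = 3.
(3h/8)·[y₀ + 3y₁ + 3y₂ + y₃] = 0.0375·(8.451) = 0.31691.

0.31691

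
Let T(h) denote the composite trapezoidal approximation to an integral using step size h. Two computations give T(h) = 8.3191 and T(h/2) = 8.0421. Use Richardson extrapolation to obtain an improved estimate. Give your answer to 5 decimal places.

R = (4·T(h/2) − T(h)) / 3 = (4·8.0421 − 8.3191)/3 = (23.8493)/3 = 7.94977.

7.94977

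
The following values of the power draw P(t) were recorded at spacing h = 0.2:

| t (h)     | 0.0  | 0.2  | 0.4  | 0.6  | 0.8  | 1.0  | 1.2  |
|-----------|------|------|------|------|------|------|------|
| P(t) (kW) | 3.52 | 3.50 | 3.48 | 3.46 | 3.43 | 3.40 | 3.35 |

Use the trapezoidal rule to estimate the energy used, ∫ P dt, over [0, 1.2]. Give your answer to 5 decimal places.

4.14100

h = 0.2, n = 6.
(h/2)·[y₀ + 2y₁ + 2y₂ + 2y₃ + 2y₄ + 2y₅ + y₆] = 0.1·(41.41) = 4.14100.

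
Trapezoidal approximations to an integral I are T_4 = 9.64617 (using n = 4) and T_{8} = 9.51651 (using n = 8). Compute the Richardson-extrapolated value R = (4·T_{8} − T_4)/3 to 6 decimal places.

R = (4·T_{8} − T_4) / 3 = (4·9.51651 − 9.64617)/3 = (28.41987)/3 = 9.473290.

9.473290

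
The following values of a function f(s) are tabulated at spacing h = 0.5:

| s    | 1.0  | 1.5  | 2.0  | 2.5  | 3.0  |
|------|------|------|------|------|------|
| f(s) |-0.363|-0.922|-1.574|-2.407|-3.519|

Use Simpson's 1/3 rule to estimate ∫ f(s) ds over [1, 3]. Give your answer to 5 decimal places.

h = 0.5, n = 4.
(h/3)·[y₀ + 4y₁ + 2y₂ + 4y₃ + y₄] = 0.166667·(-20.346) = -3.39100.

-3.39100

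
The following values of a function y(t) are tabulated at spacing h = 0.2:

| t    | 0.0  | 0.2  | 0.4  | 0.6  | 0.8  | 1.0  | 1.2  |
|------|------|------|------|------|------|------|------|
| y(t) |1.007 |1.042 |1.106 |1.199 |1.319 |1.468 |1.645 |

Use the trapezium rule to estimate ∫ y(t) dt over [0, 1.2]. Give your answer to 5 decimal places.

1.49200

h = 0.2, n = 6.
(h/2)·[y₀ + 2y₁ + 2y₂ + 2y₃ + 2y₄ + 2y₅ + y₆] = 0.1·(14.920) = 1.49200.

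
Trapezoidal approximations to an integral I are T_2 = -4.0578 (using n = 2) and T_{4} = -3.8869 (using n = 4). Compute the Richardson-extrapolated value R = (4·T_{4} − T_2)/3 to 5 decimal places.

R = (4·T_{4} − T_2) / 3 = (4·(-3.8869) − (-4.0578))/3 = (-11.4898)/3 = -3.82993.

-3.82993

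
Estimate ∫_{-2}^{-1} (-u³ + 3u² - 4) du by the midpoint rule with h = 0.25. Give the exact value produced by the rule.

h = (-1 − (-2))/4 = 0.25.
Midpoints m₁,…,m₄ = -1.875, -1.625, -1.375, -1.125.
f(m₁)=13.138671875, f(m₂)=8.212890625, f(m₃)=4.271484375, f(m₄)=1.220703125.
h·[f(m₁) + f(m₂) + f(m₃) + f(m₄)] = 0.25·(26.84375) = 6.7109375.

6.7109375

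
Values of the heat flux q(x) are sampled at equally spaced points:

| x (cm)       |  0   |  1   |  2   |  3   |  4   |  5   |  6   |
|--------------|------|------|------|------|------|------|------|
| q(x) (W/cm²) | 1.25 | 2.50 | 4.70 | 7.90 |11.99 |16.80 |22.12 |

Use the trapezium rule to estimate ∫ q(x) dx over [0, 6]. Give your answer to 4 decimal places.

55.5750

h = 1, n = 6.
(h/2)·[y₀ + 2y₁ + 2y₂ + 2y₃ + 2y₄ + 2y₅ + y₆] = 0.5·(111.15) = 55.5750.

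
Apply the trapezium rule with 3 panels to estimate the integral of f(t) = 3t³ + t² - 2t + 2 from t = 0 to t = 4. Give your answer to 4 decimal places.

227.8519

h = (4 − 0)/3 = 1.333333.
Nodes t₀,…,t₃ = 0, 1.333333, 2.666667, 4.
f(t) = 3t³ + t² - 2t + 2: f₀=2, f₁=8.222222, f₂=60.666667, f₃=202.
(h/2)·[f₀ + 2f₁ + 2f₂ + f₃] = 0.666667·(341.777778) = 227.8519.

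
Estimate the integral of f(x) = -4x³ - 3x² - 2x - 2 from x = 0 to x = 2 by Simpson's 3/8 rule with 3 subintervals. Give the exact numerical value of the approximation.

-32

h = (2 − 0)/3 = 0.666667.
Nodes x₀,…,x₃ = 0, 0.666667, 1.333333, 2.
f(x) = -4x³ - 3x² - 2x - 2: f₀=-2, f₁=-5.851852, f₂=-19.481481, f₃=-50.
(3h/8)·[f₀ + 3f₁ + 3f₂ + f₃] = 0.25·(-128) = -32.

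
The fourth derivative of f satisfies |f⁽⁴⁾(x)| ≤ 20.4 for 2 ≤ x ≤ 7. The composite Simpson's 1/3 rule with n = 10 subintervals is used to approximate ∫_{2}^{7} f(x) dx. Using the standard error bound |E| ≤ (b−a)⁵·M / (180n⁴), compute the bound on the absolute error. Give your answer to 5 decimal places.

0.03542

|E| ≤ (5)⁵·20.4 / (180·10⁴) = 63750/1800000 = 0.03542.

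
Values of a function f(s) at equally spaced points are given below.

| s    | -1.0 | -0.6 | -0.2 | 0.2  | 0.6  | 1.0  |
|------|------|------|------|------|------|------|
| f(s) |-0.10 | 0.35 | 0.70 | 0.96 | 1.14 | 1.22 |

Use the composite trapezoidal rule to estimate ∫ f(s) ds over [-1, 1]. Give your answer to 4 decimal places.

h = 0.4, n = 5.
(h/2)·[y₀ + 2y₁ + 2y₂ + 2y₃ + 2y₄ + y₅] = 0.2·(7.42) = 1.4840.

1.4840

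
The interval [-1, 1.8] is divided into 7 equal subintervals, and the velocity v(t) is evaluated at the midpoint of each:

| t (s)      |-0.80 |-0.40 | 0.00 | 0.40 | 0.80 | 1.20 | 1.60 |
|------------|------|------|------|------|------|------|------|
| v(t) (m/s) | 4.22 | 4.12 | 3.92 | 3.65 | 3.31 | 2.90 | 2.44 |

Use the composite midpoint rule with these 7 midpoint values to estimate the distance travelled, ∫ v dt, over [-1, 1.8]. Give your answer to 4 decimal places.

h = 0.4, n = 7.
h·[y(m₁) + y(m₂) + y(m₃) + y(m₄) + y(m₅) + y(m₆) + y(m₇)] = 0.4·(24.56) = 9.8240.

9.8240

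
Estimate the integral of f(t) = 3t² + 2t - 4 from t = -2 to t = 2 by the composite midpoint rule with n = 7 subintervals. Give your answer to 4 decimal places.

h = (2 − (-2))/7 = 0.571429.
Midpoints m₁,…,m₇ = -1.714286, -1.142857, -0.571429, 0, 0.571429, 1.142857, 1.714286.
f(m₁)=1.387755, f(m₂)=-2.367347, f(m₃)=-4.163265, f(m₄)=-4, f(m₅)=-1.877551, f(m₆)=2.204082, f(m₇)=8.244898.
h·[f(m₁) + f(m₂) + f(m₃) + f(m₄) + f(m₅) + f(m₆) + f(m₇)] = 0.571429·(-0.571429) = -0.3265.

-0.3265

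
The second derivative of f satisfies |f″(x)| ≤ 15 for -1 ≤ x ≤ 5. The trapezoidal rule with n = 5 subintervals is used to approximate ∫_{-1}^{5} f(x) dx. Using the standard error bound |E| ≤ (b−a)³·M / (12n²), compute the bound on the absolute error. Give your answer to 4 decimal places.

|E| ≤ (6)³·15 / (12·5²) = 3240/300 = 10.8000.

10.8000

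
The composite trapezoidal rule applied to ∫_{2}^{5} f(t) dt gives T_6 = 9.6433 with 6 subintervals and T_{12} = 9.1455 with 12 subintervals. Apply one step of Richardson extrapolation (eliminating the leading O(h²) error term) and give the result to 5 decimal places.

R = (4·T_{12} − T_6) / 3 = (4·9.1455 − 9.6433)/3 = (26.9387)/3 = 8.97957.

8.97957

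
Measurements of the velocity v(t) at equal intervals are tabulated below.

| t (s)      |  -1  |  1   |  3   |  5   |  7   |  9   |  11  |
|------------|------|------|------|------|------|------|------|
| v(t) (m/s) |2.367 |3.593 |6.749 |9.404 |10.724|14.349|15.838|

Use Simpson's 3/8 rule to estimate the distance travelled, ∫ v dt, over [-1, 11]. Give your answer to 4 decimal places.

h = 2, n = 6.
(3h/8)·[y₀ + 3y₁ + 3y₂ + 2y₃ + 3y₄ + 3y₅ + y₆] = 0.75·(143.258) = 107.4435.

107.4435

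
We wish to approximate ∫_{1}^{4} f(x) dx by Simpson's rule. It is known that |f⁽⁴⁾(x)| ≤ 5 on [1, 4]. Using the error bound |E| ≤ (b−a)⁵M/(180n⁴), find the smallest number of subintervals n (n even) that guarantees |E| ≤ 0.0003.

Need 1215/(180n⁴) ≤ 0.0003.
n⁴ ≥ 1215/(180·0.0003) = 22500 ⇒ n ≥ 12.2474, so the smallest even n is 14. (n must be even for Simpson's rule.)

14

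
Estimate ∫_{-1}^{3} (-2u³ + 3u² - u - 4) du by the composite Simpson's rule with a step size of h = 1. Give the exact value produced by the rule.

h = (3 − (-1))/4 = 1.
Nodes u₀,…,u₄ = -1, 0, 1, 2, 3.
f(u) = -2u³ + 3u² - u - 4: f₀=2, f₁=-4, f₂=-4, f₃=-10, f₄=-34.
(h/3)·[f₀ + 4f₁ + 2f₂ + 4f₃ + f₄] = 0.333333·(-96) = -32.

-32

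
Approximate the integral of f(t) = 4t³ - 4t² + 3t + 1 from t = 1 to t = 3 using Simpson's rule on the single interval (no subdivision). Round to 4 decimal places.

59.3333

S = (b−a)/6 · [f(1) + 4f(2) + f(3)] = 0.333333·[4 + 4·23 + 82] = 59.3333.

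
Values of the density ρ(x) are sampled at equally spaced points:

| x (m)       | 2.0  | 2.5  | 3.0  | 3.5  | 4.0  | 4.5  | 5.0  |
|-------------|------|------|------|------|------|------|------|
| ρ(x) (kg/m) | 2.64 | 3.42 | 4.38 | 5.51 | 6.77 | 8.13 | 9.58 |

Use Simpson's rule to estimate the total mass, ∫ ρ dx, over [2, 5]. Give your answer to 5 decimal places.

17.12667

h = 0.5, n = 6.
(h/3)·[y₀ + 4y₁ + 2y₂ + 4y₃ + 2y₄ + 4y₅ + y₆] = 0.166667·(102.76) = 17.12667.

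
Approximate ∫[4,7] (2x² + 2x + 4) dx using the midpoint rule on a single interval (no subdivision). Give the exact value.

M = (b−a)·f(5.5) = 3·(75.5) = 226.5.

226.5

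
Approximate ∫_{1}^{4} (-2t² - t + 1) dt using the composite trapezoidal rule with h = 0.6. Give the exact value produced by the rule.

-46.86

h = (4 − 1)/5 = 0.6.
Nodes t₀,…,t₅ = 1, 1.6, 2.2, 2.8, 3.4, 4.
f(t) = -2t² - t + 1: f₀=-2, f₁=-5.72, f₂=-10.88, f₃=-17.48, f₄=-25.52, f₅=-35.
(h/2)·[f₀ + 2f₁ + 2f₂ + 2f₃ + 2f₄ + f₅] = 0.3·(-156.2) = -46.86.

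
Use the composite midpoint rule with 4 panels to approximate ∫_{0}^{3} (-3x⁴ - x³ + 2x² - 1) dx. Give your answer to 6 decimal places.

h = (3 − 0)/4 = 0.75.
Midpoints m₁,…,m₄ = 0.375, 1.125, 1.875, 2.625.
f(m₁)=-0.830810546875, f(m₂)=-4.697998046875, f(m₃)=-37.639404296875, f(m₄)=-147.748779296875.
h·[f(m₁) + f(m₂) + f(m₃) + f(m₄)] = 0.75·(-190.9169921875) = -143.187744.

-143.187744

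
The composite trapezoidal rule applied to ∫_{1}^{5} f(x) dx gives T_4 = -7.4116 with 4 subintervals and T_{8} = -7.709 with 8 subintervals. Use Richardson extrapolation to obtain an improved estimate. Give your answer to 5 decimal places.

R = (4·T_{8} − T_4) / 3 = (4·(-7.709) − (-7.4116))/3 = (-23.4244)/3 = -7.80813.

-7.80813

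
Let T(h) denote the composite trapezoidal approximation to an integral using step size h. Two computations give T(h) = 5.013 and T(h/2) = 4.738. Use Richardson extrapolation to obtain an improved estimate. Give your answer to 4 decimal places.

R = (4·T(h/2) − T(h)) / 3 = (4·4.738 − 5.013)/3 = (13.939)/3 = 4.6463.

4.6463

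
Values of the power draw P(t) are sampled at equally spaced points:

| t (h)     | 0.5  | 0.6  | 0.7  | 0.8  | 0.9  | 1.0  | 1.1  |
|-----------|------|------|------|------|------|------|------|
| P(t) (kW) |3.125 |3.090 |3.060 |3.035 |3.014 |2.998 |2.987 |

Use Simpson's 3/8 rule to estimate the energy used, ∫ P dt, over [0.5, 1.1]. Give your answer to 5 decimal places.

h = 0.1, n = 6.
(3h/8)·[y₀ + 3y₁ + 3y₂ + 2y₃ + 3y₄ + 3y₅ + y₆] = 0.0375·(48.668) = 1.82505.

1.82505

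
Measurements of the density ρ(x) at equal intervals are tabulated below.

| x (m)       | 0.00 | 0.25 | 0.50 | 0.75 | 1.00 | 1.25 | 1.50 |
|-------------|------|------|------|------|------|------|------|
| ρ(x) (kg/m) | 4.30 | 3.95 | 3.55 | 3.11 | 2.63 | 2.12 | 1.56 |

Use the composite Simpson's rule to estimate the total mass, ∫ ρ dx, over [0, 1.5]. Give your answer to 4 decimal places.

4.5783

h = 0.25, n = 6.
(h/3)·[y₀ + 4y₁ + 2y₂ + 4y₃ + 2y₄ + 4y₅ + y₆] = 0.083333·(54.94) = 4.5783.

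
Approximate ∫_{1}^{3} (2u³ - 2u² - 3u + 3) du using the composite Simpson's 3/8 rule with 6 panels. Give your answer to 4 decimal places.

16.6667

h = (3 − 1)/6 = 0.333333.
Nodes u₀,…,u₆ = 1, 1.333333, 1.666667, 2, 2.333333, 2.666667, 3.
f(u) = 2u³ - 2u² - 3u + 3: f₀=0, f₁=0.185185, f₂=1.703704, f₃=5, f₄=10.518519, f₅=18.703704, f₆=30.
(3h/8)·[f₀ + 3f₁ + 3f₂ + 2f₃ + 3f₄ + 3f₅ + f₆] = 0.125·(133.333333) = 16.6667.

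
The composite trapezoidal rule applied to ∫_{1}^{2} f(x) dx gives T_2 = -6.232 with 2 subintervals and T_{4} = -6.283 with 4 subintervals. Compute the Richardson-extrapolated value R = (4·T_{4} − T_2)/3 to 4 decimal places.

-6.3000

R = (4·T_{4} − T_2) / 3 = (4·(-6.283) − (-6.232))/3 = (-18.900)/3 = -6.3000.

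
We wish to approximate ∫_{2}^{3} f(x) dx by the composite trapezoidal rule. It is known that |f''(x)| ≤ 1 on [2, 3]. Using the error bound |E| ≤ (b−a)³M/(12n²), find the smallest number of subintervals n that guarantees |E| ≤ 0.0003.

Need 1/(12n²) ≤ 0.0003.
n² ≥ 1/(12·0.0003) = 277.778 ⇒ n ≥ 16.6667, so the smallest n is 17.

17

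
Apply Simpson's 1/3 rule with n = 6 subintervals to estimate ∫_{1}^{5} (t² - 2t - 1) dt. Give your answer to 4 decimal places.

h = (5 − 1)/6 = 0.666667.
Nodes t₀,…,t₆ = 1, 1.666667, 2.333333, 3, 3.666667, 4.333333, 5.
f(t) = t² - 2t - 1: f₀=-2, f₁=-1.555556, f₂=-0.222222, f₃=2, f₄=5.111111, f₅=9.111111, f₆=14.
(h/3)·[f₀ + 4f₁ + 2f₂ + 4f₃ + 2f₄ + 4f₅ + f₆] = 0.222222·(60) = 13.3333.

13.3333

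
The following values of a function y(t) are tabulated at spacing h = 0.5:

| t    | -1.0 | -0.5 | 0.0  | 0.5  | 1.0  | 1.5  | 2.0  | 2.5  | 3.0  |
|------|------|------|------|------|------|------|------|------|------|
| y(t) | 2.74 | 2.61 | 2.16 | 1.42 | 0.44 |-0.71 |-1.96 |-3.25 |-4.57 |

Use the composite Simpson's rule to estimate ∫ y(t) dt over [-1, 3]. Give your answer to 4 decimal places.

h = 0.5, n = 8.
(h/3)·[y₀ + 4y₁ + 2y₂ + 4y₃ + 2y₄ + 4y₅ + 2y₆ + 4y₇ + y₈] = 0.166667·(-0.27) = -0.0450.

-0.0450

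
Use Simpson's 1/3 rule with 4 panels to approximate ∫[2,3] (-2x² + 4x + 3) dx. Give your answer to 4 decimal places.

h = (3 − 2)/4 = 0.25.
Nodes x₀,…,x₄ = 2, 2.25, 2.5, 2.75, 3.
f(x) = -2x² + 4x + 3: f₀=3, f₁=1.875, f₂=0.5, f₃=-1.125, f₄=-3.
(h/3)·[f₀ + 4f₁ + 2f₂ + 4f₃ + f₄] = 0.083333·(4) = 0.3333.

0.3333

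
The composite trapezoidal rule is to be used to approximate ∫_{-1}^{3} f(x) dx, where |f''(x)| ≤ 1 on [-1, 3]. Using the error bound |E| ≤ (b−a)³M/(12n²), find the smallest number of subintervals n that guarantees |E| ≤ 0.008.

26

Need 64/(12n²) ≤ 0.008.
n² ≥ 64/(12·0.008) = 666.667 ⇒ n ≥ 25.8199, so the smallest n is 26.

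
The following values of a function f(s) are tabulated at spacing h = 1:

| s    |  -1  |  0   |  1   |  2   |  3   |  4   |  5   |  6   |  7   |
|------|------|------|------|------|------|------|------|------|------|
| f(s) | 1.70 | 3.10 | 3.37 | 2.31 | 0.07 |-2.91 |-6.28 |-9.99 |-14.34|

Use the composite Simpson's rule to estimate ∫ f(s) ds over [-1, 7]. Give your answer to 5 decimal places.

h = 1, n = 8.
(h/3)·[y₀ + 4y₁ + 2y₂ + 4y₃ + 2y₄ + 4y₅ + 2y₆ + 4y₇ + y₈] = 0.333333·(-48.28) = -16.09333.

-16.09333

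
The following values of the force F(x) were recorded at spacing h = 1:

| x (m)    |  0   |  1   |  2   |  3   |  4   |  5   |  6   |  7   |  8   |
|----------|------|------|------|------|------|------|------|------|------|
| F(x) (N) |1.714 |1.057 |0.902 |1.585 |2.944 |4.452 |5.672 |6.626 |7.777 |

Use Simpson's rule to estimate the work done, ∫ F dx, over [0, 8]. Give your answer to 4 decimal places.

h = 1, n = 8.
(h/3)·[y₀ + 4y₁ + 2y₂ + 4y₃ + 2y₄ + 4y₅ + 2y₆ + 4y₇ + y₈] = 0.333333·(83.407) = 27.8023.

27.8023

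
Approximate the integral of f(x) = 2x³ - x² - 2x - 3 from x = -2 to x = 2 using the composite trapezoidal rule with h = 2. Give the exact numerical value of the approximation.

-20

h = (2 − (-2))/2 = 2.
Nodes x₀,…,x₂ = -2, 0, 2.
f(x) = 2x³ - x² - 2x - 3: f₀=-19, f₁=-3, f₂=5.
(h/2)·[f₀ + 2f₁ + f₂] = 1·(-20) = -20.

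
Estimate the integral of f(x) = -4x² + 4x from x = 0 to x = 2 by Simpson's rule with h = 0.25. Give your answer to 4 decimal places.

-2.6667

h = (2 − 0)/8 = 0.25.
Nodes x₀,…,x₈ = 0, 0.25, 0.5, 0.75, 1, 1.25, 1.5, 1.75, 2.
f(x) = -4x² + 4x: f₀=0, f₁=0.75, f₂=1, f₃=0.75, f₄=0, f₅=-1.25, f₆=-3, f₇=-5.25, f₈=-8.
(h/3)·[f₀ + 4f₁ + 2f₂ + 4f₃ + 2f₄ + 4f₅ + 2f₆ + 4f₇ + f₈] = 0.083333·(-32) = -2.6667.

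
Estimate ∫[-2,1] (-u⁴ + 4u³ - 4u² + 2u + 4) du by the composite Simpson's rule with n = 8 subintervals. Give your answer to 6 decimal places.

h = (1 − (-2))/8 = 0.375.
Nodes u₀,…,u₈ = -2, -1.625, -1.25, -0.875, -0.5, -0.125, 0.25, 0.625, 1.
f(u) = -u⁴ + 4u³ - 4u² + 2u + 4: f₀=-64, f₁=-33.949462890625, f₂=-15.00390625, f₃=-4.078369140625, f₄=1.4375, f₅=3.679443359375, f₆=4.30859375, f₇=4.511474609375, f₈=5.
(h/3)·[f₀ + 4f₁ + 2f₂ + 4f₃ + 2f₄ + 4f₅ + 2f₆ + 4f₇ + f₈] = 0.125·(-196.86328125) = -24.607910.

-24.607910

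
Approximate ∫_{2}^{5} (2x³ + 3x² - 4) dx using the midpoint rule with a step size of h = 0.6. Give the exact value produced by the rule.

407.34

h = (5 − 2)/5 = 0.6.
Midpoints m₁,…,m₅ = 2.3, 2.9, 3.5, 4.1, 4.7.
f(m₁)=36.204, f(m₂)=70.008, f(m₃)=118.5, f(m₄)=184.272, f(m₅)=269.916.
h·[f(m₁) + f(m₂) + f(m₃) + f(m₄) + f(m₅)] = 0.6·(678.9) = 407.34.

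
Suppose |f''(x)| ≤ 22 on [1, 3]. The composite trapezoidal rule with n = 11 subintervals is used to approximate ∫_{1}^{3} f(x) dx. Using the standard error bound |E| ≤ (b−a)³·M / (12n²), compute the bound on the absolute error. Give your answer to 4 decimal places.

|E| ≤ (2)³·22 / (12·11²) = 176/1452 = 0.1212.

0.1212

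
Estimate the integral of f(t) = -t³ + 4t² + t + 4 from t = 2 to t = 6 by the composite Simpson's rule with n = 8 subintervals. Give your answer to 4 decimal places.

h = (6 − 2)/8 = 0.5.
Nodes t₀,…,t₈ = 2, 2.5, 3, 3.5, 4, 4.5, 5, 5.5, 6.
f(t) = -t³ + 4t² + t + 4: f₀=14, f₁=15.875, f₂=16, f₃=13.625, f₄=8, f₅=-1.625, f₆=-16, f₇=-35.875, f₈=-62.
(h/3)·[f₀ + 4f₁ + 2f₂ + 4f₃ + 2f₄ + 4f₅ + 2f₆ + 4f₇ + f₈] = 0.166667·(-64) = -10.6667.

-10.6667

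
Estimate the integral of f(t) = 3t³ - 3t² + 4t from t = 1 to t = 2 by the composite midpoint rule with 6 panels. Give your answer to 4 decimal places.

10.2257

h = (2 − 1)/6 = 0.166667.
Midpoints m₁,…,m₆ = 1.083333, 1.25, 1.416667, 1.583333, 1.75, 1.916667.
f(m₁)=4.626736, f(m₂)=6.171875, f(m₃)=8.175347, f(m₄)=10.720486, f(m₅)=13.890625, f(m₆)=17.769097.
h·[f(m₁) + f(m₂) + f(m₃) + f(m₄) + f(m₅) + f(m₆)] = 0.166667·(61.354167) = 10.2257.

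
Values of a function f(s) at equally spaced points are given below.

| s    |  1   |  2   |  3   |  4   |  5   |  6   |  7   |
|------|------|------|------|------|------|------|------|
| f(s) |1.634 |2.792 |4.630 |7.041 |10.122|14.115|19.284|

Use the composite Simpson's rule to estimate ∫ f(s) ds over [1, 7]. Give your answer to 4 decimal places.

h = 1, n = 6.
(h/3)·[y₀ + 4y₁ + 2y₂ + 4y₃ + 2y₄ + 4y₅ + y₆] = 0.333333·(146.214) = 48.7380.

48.7380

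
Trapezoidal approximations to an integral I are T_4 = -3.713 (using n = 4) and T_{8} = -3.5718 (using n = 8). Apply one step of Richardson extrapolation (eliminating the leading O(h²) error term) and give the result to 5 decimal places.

R = (4·T_{8} − T_4) / 3 = (4·(-3.5718) − (-3.713))/3 = (-10.5742)/3 = -3.52473.

-3.52473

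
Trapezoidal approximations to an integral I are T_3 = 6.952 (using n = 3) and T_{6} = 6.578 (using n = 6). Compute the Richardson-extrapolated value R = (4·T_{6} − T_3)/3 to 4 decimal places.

R = (4·T_{6} − T_3) / 3 = (4·6.578 − 6.952)/3 = (19.360)/3 = 6.4533.

6.4533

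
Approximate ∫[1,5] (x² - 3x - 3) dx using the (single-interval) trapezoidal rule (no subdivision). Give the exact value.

4

T = (b−a)/2 · [f(1) + f(5)] = 2·[(-5) + 7] = 4.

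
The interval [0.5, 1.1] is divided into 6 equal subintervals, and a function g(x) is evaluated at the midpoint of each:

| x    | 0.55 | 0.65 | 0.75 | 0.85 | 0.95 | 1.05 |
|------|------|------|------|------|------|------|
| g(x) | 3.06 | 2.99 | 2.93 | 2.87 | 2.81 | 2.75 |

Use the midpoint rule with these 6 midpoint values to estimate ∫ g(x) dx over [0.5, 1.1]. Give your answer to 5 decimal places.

1.74100

h = 0.1, n = 6.
h·[y(m₁) + y(m₂) + y(m₃) + y(m₄) + y(m₅) + y(m₆)] = 0.1·(17.41) = 1.74100.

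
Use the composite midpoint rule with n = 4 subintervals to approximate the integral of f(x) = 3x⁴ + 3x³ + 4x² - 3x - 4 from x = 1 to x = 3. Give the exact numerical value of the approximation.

h = (3 − 1)/4 = 0.5.
Midpoints m₁,…,m₄ = 1.25, 1.75, 2.25, 2.75.
f(m₁)=11.68359375, f(m₂)=47.21484375, f(m₃)=120.55859375, f(m₄)=251.96484375.
h·[f(m₁) + f(m₂) + f(m₃) + f(m₄)] = 0.5·(431.421875) = 215.7109375.

215.7109375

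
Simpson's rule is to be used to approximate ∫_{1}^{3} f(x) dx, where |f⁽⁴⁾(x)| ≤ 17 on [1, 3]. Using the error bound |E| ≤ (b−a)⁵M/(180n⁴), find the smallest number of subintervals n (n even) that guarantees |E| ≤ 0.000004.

30

Need 544/(180n⁴) ≤ 0.000004.
n⁴ ≥ 544/(180·0.000004) = 755556 ⇒ n ≥ 29.4827, so the smallest even n is 30. (n must be even for Simpson's rule.)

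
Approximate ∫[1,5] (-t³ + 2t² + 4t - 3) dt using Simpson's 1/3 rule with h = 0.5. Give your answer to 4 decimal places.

-37.3333

h = (5 − 1)/8 = 0.5.
Nodes t₀,…,t₈ = 1, 1.5, 2, 2.5, 3, 3.5, 4, 4.5, 5.
f(t) = -t³ + 2t² + 4t - 3: f₀=2, f₁=4.125, f₂=5, f₃=3.875, f₄=0, f₅=-7.375, f₆=-19, f₇=-35.625, f₈=-58.
(h/3)·[f₀ + 4f₁ + 2f₂ + 4f₃ + 2f₄ + 4f₅ + 2f₆ + 4f₇ + f₈] = 0.166667·(-224) = -37.3333.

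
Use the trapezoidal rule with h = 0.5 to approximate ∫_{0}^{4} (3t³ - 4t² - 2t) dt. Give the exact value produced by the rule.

h = (4 − 0)/8 = 0.5.
Nodes t₀,…,t₈ = 0, 0.5, 1, 1.5, 2, 2.5, 3, 3.5, 4.
f(t) = 3t³ - 4t² - 2t: f₀=0, f₁=-1.625, f₂=-3, f₃=-1.875, f₄=4, f₅=16.875, f₆=39, f₇=72.625, f₈=120.
(h/2)·[f₀ + 2f₁ + 2f₂ + 2f₃ + 2f₄ + 2f₅ + 2f₆ + 2f₇ + f₈] = 0.25·(372) = 93.

93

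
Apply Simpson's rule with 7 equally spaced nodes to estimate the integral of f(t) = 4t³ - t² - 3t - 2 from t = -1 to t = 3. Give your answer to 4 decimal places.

50.6667

h = (3 − (-1))/6 = 0.666667.
Nodes t₀,…,t₆ = -1, -0.333333, 0.333333, 1, 1.666667, 2.333333, 3.
f(t) = 4t³ - t² - 3t - 2: f₀=-4, f₁=-1.259259, f₂=-2.962963, f₃=-2, f₄=8.740741, f₅=36.370370, f₆=88.
(h/3)·[f₀ + 4f₁ + 2f₂ + 4f₃ + 2f₄ + 4f₅ + f₆] = 0.222222·(228) = 50.6667.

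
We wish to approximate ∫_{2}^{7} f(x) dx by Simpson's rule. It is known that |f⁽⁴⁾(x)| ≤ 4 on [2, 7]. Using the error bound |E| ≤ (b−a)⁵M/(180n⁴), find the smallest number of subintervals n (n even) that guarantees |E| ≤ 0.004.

12

Need 12500/(180n⁴) ≤ 0.004.
n⁴ ≥ 12500/(180·0.004) = 17361.1 ⇒ n ≥ 11.4787, so the smallest even n is 12. (n must be even for Simpson's rule.)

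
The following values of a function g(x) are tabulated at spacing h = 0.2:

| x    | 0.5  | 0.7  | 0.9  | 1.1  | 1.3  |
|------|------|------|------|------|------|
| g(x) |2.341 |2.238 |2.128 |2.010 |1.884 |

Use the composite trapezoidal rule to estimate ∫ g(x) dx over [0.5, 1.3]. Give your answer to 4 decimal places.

h = 0.2, n = 4.
(h/2)·[y₀ + 2y₁ + 2y₂ + 2y₃ + y₄] = 0.1·(16.977) = 1.6977.

1.6977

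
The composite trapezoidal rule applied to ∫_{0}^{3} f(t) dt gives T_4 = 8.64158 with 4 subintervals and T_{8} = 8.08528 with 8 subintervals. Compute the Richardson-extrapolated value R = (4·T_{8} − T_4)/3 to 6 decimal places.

R = (4·T_{8} − T_4) / 3 = (4·8.08528 − 8.64158)/3 = (23.69954)/3 = 7.899847.

7.899847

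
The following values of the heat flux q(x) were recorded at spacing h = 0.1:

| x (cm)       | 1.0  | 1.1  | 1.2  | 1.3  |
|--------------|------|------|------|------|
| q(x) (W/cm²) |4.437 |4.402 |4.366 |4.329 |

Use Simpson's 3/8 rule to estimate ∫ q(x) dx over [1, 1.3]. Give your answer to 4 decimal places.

1.3151

h = 0.1, n = 3.
(3h/8)·[y₀ + 3y₁ + 3y₂ + y₃] = 0.0375·(35.070) = 1.3151.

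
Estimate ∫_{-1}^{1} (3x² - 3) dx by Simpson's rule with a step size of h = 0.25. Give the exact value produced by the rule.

-4

h = (1 − (-1))/8 = 0.25.
Nodes x₀,…,x₈ = -1, -0.75, -0.5, -0.25, 0, 0.25, 0.5, 0.75, 1.
f(x) = 3x² - 3: f₀=0, f₁=-1.3125, f₂=-2.25, f₃=-2.8125, f₄=-3, f₅=-2.8125, f₆=-2.25, f₇=-1.3125, f₈=0.
(h/3)·[f₀ + 4f₁ + 2f₂ + 4f₃ + 2f₄ + 4f₅ + 2f₆ + 4f₇ + f₈] = 0.083333·(-48) = -4.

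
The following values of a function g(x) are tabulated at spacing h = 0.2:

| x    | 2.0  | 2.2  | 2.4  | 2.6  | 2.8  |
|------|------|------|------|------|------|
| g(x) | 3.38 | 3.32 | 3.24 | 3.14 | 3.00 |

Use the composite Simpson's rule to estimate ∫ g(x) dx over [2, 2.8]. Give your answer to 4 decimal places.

2.5800

h = 0.2, n = 4.
(h/3)·[y₀ + 4y₁ + 2y₂ + 4y₃ + y₄] = 0.066667·(38.70) = 2.5800.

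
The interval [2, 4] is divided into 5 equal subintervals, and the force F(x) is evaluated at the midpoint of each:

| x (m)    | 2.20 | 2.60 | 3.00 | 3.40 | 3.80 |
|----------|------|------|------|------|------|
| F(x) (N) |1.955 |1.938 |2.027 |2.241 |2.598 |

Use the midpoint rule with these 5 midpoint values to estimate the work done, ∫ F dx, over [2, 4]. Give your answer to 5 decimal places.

4.30360

h = 0.4, n = 5.
h·[y(m₁) + y(m₂) + y(m₃) + y(m₄) + y(m₅)] = 0.4·(10.759) = 4.30360.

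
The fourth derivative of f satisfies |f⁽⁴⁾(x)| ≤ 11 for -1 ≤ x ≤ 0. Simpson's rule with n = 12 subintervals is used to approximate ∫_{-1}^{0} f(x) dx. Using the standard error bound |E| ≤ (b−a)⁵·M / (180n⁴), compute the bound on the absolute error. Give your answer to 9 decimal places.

0.000002947

|E| ≤ (1)⁵·11 / (180·12⁴) = 11/3732480 = 0.000002947.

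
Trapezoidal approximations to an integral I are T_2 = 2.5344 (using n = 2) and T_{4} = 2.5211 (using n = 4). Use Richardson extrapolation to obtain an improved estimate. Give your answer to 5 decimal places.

R = (4·T_{4} − T_2) / 3 = (4·2.5211 − 2.5344)/3 = (7.5500)/3 = 2.51667.

2.51667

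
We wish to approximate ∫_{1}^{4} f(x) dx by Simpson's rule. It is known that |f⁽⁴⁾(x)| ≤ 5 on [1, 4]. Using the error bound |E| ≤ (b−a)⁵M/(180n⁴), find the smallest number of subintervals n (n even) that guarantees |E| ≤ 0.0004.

12

Need 1215/(180n⁴) ≤ 0.0004.
n⁴ ≥ 1215/(180·0.0004) = 16875 ⇒ n ≥ 11.3975, so the smallest even n is 12. (n must be even for Simpson's rule.)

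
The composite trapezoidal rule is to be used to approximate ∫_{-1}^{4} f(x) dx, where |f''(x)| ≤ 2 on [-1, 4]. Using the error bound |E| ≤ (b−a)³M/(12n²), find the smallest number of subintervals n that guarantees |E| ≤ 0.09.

16

Need 250/(12n²) ≤ 0.09.
n² ≥ 250/(12·0.09) = 231.481 ⇒ n ≥ 15.2145, so the smallest n is 16.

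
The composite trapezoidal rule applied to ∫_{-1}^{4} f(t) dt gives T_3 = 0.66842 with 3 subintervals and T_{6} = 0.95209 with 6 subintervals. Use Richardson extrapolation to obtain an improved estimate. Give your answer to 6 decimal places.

1.046647

R = (4·T_{6} − T_3) / 3 = (4·0.95209 − 0.66842)/3 = (3.13994)/3 = 1.046647.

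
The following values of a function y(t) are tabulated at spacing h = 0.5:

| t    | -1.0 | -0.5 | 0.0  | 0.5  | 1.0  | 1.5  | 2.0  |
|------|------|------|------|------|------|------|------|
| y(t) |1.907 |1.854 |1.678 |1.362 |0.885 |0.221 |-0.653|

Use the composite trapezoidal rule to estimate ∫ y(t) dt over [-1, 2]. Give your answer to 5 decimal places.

h = 0.5, n = 6.
(h/2)·[y₀ + 2y₁ + 2y₂ + 2y₃ + 2y₄ + 2y₅ + y₆] = 0.25·(13.254) = 3.31350.

3.31350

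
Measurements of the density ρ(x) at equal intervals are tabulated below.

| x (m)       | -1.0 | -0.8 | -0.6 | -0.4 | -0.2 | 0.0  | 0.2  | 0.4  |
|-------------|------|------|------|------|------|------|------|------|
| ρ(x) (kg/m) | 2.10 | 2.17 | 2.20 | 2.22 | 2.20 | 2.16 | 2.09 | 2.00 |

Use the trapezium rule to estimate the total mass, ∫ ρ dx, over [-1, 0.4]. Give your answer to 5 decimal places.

3.01800

h = 0.2, n = 7.
(h/2)·[y₀ + 2y₁ + 2y₂ + 2y₃ + 2y₄ + 2y₅ + 2y₆ + y₇] = 0.1·(30.18) = 3.01800.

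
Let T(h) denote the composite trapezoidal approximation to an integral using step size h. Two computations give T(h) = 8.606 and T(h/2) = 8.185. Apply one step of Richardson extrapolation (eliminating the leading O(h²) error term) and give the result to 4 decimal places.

8.0447

R = (4·T(h/2) − T(h)) / 3 = (4·8.185 − 8.606)/3 = (24.134)/3 = 8.0447.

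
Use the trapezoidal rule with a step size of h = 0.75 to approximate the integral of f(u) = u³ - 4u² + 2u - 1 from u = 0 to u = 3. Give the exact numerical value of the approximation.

h = (3 − 0)/4 = 0.75.
Nodes u₀,…,u₄ = 0, 0.75, 1.5, 2.25, 3.
f(u) = u³ - 4u² + 2u - 1: f₀=-1, f₁=-1.328125, f₂=-3.625, f₃=-5.359375, f₄=-4.
(h/2)·[f₀ + 2f₁ + 2f₂ + 2f₃ + f₄] = 0.375·(-25.625) = -9.609375.

-9.609375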